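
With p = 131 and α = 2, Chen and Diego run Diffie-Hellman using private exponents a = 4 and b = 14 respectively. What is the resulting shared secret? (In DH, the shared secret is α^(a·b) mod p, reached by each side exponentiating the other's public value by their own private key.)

Diego sends B = α^b mod p = 2^14 mod 131.
2^1 ≡ 2 (mod 131)
2^2 = (2^1)^2 ≡ 2^2 = 4 ≡ 4 (mod 131)
2^4 = (2^2)^2 ≡ 4^2 = 16 ≡ 16 (mod 131)
2^8 = (2^4)^2 ≡ 16^2 = 256 ≡ 125 (mod 131)
2^14 = 2^8 · 2^4 · 2^2 ≡ 125 · 16 · 4 ≡ 9 (mod 131).
So B = 9. Chen then computes K = B^a mod p = 9^4 mod 131.
9^1 ≡ 9 (mod 131)
9^2 = (9^1)^2 ≡ 9^2 = 81 ≡ 81 (mod 131)
9^4 = (9^2)^2 ≡ 81^2 = 6561 ≡ 11 (mod 131)

11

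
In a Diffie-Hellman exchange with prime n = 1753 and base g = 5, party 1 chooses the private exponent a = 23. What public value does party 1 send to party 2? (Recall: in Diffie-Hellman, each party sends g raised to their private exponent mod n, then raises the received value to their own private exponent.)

Public value = 5^23 mod 1753.
5^1 ≡ 5 (mod 1753)
5^2 = (5^1)^2 ≡ 5^2 = 25 ≡ 25 (mod 1753)
5^4 = (5^2)^2 ≡ 25^2 = 625 ≡ 625 (mod 1753)
5^8 = (5^4)^2 ≡ 625^2 = 390625 ≡ 1459 (mod 1753)
5^16 = (5^8)^2 ≡ 1459^2 = 2128681 ≡ 539 (mod 1753)
5^23 = 5^16 · 5^4 · 5^2 · 5^1 ≡ 539 · 625 · 25 · 5 ≡ 562 (mod 1753).

562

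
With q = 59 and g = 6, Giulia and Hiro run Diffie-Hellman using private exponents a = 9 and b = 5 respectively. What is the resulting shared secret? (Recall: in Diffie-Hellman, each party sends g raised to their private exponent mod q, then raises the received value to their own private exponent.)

Hiro sends B = g^b mod q = 6^5 mod 59.
6^1 ≡ 6 (mod 59)
6^2 = (6^1)^2 ≡ 6^2 = 36 ≡ 36 (mod 59)
6^4 = (6^2)^2 ≡ 36^2 = 1296 ≡ 57 (mod 59)
6^5 = 6^4 · 6^1 ≡ 57 · 6 ≡ 47 (mod 59).
So B = 47. Giulia then computes K = B^a mod q = 47^9 mod 59.
47^1 ≡ 47 (mod 59)
47^2 = (47^1)^2 ≡ 47^2 = 2209 ≡ 26 (mod 59)
47^4 = (47^2)^2 ≡ 26^2 = 676 ≡ 27 (mod 59)
47^8 = (47^4)^2 ≡ 27^2 = 729 ≡ 21 (mod 59)
47^9 = 47^8 · 47^1 ≡ 21 · 47 ≡ 43 (mod 59).

43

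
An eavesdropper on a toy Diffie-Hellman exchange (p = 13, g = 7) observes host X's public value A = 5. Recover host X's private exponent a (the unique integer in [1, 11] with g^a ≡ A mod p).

3

Try successive powers of 7 modulo 13:
7^1 ≡ 7
7^2 ≡ 10
7^3 ≡ 5
Found: a = 3.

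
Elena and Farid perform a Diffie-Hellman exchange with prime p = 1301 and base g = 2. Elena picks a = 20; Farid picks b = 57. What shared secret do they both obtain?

Elena sends A = g^a mod p = 2^20 mod 1301.
2^1 ≡ 2 (mod 1301)
2^2 = (2^1)^2 ≡ 2^2 = 4 ≡ 4 (mod 1301)
2^4 = (2^2)^2 ≡ 4^2 = 16 ≡ 16 (mod 1301)
2^8 = (2^4)^2 ≡ 16^2 = 256 ≡ 256 (mod 1301)
2^16 = (2^8)^2 ≡ 256^2 = 65536 ≡ 486 (mod 1301)
2^20 = 2^16 · 2^4 ≡ 486 · 16 ≡ 1271 (mod 1301).
So A = 1271. Farid then computes K = A^b mod p = 1271^57 mod 1301.
1271^1 ≡ 1271 (mod 1301)
1271^2 = (1271^1)^2 ≡ 1271^2 = 1615441 ≡ 900 (mod 1301)
1271^4 = (1271^2)^2 ≡ 900^2 = 810000 ≡ 778 (mod 1301)
1271^8 = (1271^4)^2 ≡ 778^2 = 605284 ≡ 319 (mod 1301)
1271^16 = (1271^8)^2 ≡ 319^2 = 101761 ≡ 283 (mod 1301)
1271^32 = (1271^16)^2 ≡ 283^2 = 80089 ≡ 728 (mod 1301)
1271^57 = 1271^32 · 1271^16 · 1271^8 · 1271^1 ≡ 728 · 283 · 319 · 1271 ≡ 208 (mod 1301).

208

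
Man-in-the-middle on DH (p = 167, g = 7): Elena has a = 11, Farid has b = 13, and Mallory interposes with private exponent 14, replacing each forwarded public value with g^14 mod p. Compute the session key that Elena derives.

87

Elena receives Mallory's public value M = 7^14 mod 167 instead of the honest one.
7^1 ≡ 7 (mod 167)
7^2 = (7^1)^2 ≡ 7^2 = 49 ≡ 49 (mod 167)
7^4 = (7^2)^2 ≡ 49^2 = 2401 ≡ 63 (mod 167)
7^8 = (7^4)^2 ≡ 63^2 = 3969 ≡ 128 (mod 167)
7^14 = 7^8 · 7^4 · 7^2 ≡ 128 · 63 · 49 ≡ 14 (mod 167).
So M = 14. Elena computes K = M^11 mod 167.
14^1 ≡ 14 (mod 167)
14^2 = (14^1)^2 ≡ 14^2 = 196 ≡ 29 (mod 167)
14^4 = (14^2)^2 ≡ 29^2 = 841 ≡ 6 (mod 167)
14^8 = (14^4)^2 ≡ 6^2 = 36 ≡ 36 (mod 167)
14^11 = 14^8 · 14^2 · 14^1 ≡ 36 · 29 · 14 ≡ 87 (mod 167).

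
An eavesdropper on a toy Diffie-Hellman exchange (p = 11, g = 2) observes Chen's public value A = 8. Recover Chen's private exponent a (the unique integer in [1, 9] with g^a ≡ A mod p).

3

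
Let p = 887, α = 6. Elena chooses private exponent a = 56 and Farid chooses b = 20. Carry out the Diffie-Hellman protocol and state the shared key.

Elena sends A = α^a mod p = 6^56 mod 887.
6^1 ≡ 6 (mod 887)
6^2 = (6^1)^2 ≡ 6^2 = 36 ≡ 36 (mod 887)
6^4 = (6^2)^2 ≡ 36^2 = 1296 ≡ 409 (mod 887)
6^8 = (6^4)^2 ≡ 409^2 = 167281 ≡ 525 (mod 887)
6^16 = (6^8)^2 ≡ 525^2 = 275625 ≡ 655 (mod 887)
6^32 = (6^16)^2 ≡ 655^2 = 429025 ≡ 604 (mod 887)
6^56 = 6^32 · 6^16 · 6^8 ≡ 604 · 655 · 525 ≡ 580 (mod 887).
So A = 580. Farid then computes K = A^b mod p = 580^20 mod 887.
580^1 ≡ 580 (mod 887)
580^2 = (580^1)^2 ≡ 580^2 = 336400 ≡ 227 (mod 887)
580^4 = (580^2)^2 ≡ 227^2 = 51529 ≡ 83 (mod 887)
580^8 = (580^4)^2 ≡ 83^2 = 6889 ≡ 680 (mod 887)
580^16 = (580^8)^2 ≡ 680^2 = 462400 ≡ 273 (mod 887)
580^20 = 580^16 · 580^4 ≡ 273 · 83 ≡ 484 (mod 887).

484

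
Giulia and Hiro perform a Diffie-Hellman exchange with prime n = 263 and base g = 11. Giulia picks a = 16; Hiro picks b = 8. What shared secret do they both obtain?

148

Giulia sends A = g^a mod n = 11^16 mod 263.
11^1 ≡ 11 (mod 263)
11^2 = (11^1)^2 ≡ 11^2 = 121 ≡ 121 (mod 263)
11^4 = (11^2)^2 ≡ 121^2 = 14641 ≡ 176 (mod 263)
11^8 = (11^4)^2 ≡ 176^2 = 30976 ≡ 205 (mod 263)
11^16 = (11^8)^2 ≡ 205^2 = 42025 ≡ 208 (mod 263)
So A = 208. Hiro then computes K = A^b mod n = 208^8 mod 263.
208^1 ≡ 208 (mod 263)
208^2 = (208^1)^2 ≡ 208^2 = 43264 ≡ 132 (mod 263)
208^4 = (208^2)^2 ≡ 132^2 = 17424 ≡ 66 (mod 263)
208^8 = (208^4)^2 ≡ 66^2 = 4356 ≡ 148 (mod 263)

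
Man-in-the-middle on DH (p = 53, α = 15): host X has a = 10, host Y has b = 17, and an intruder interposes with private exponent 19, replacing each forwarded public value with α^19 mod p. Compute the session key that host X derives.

47

Host X receives an intruder's public value M = 15^19 mod 53 instead of the honest one.
15^1 ≡ 15 (mod 53)
15^2 = (15^1)^2 ≡ 15^2 = 225 ≡ 13 (mod 53)
15^4 = (15^2)^2 ≡ 13^2 = 169 ≡ 10 (mod 53)
15^8 = (15^4)^2 ≡ 10^2 = 100 ≡ 47 (mod 53)
15^16 = (15^8)^2 ≡ 47^2 = 2209 ≡ 36 (mod 53)
15^19 = 15^16 · 15^2 · 15^1 ≡ 36 · 13 · 15 ≡ 24 (mod 53).
So M = 24. Host X computes K = M^10 mod 53.
24^1 ≡ 24 (mod 53)
24^2 = (24^1)^2 ≡ 24^2 = 576 ≡ 46 (mod 53)
24^4 = (24^2)^2 ≡ 46^2 = 2116 ≡ 49 (mod 53)
24^8 = (24^4)^2 ≡ 49^2 = 2401 ≡ 16 (mod 53)
24^10 = 24^8 · 24^2 ≡ 16 · 46 ≡ 47 (mod 53).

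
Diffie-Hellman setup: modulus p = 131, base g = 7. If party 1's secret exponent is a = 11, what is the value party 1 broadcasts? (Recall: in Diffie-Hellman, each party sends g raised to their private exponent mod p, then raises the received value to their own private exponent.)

Public value = 7^{11} \pmod{131}.
7^1 ≡ 7 (mod 131)
7^2 = (7^1)^2 ≡ 7^2 = 49 ≡ 49 (mod 131)
7^4 = (7^2)^2 ≡ 49^2 = 2401 ≡ 43 (mod 131)
7^8 = (7^4)^2 ≡ 43^2 = 1849 ≡ 15 (mod 131)
7^11 = 7^8 · 7^2 · 7^1 ≡ 15 · 49 · 7 ≡ 36 (mod 131).

36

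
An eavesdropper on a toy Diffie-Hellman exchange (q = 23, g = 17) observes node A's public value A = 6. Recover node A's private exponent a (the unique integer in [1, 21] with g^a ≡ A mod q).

Try successive powers of 17 modulo 23:
17^1 ≡ 17
17^2 ≡ 13
17^3 ≡ 14
17^4 ≡ 8
17^5 ≡ 21
17^6 ≡ 12
17^7 ≡ 20
17^8 ≡ 18
17^9 ≡ 7
17^10 ≡ 4
17^11 ≡ 22
17^12 ≡ 6
Found: a = 12.

12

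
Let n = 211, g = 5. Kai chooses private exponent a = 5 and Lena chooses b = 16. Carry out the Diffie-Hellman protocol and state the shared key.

Lena sends B = g^b mod n = 5^16 mod 211.
5^1 ≡ 5 (mod 211)
5^2 = (5^1)^2 ≡ 5^2 = 25 ≡ 25 (mod 211)
5^4 = (5^2)^2 ≡ 25^2 = 625 ≡ 203 (mod 211)
5^8 = (5^4)^2 ≡ 203^2 = 41209 ≡ 64 (mod 211)
5^16 = (5^8)^2 ≡ 64^2 = 4096 ≡ 87 (mod 211)
So B = 87. Kai then computes K = B^a mod n = 87^5 mod 211.
87^1 ≡ 87 (mod 211)
87^2 = (87^1)^2 ≡ 87^2 = 7569 ≡ 184 (mod 211)
87^4 = (87^2)^2 ≡ 184^2 = 33856 ≡ 96 (mod 211)
87^5 = 87^4 · 87^1 ≡ 96 · 87 ≡ 123 (mod 211).

123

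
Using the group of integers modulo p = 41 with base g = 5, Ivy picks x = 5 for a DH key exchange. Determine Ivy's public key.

9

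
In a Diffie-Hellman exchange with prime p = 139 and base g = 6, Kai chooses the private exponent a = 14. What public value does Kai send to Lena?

100

Public value = 6^{14} \pmod{139}.
6^1 ≡ 6 (mod 139)
6^2 = (6^1)^2 ≡ 6^2 = 36 ≡ 36 (mod 139)
6^4 = (6^2)^2 ≡ 36^2 = 1296 ≡ 45 (mod 139)
6^8 = (6^4)^2 ≡ 45^2 = 2025 ≡ 79 (mod 139)
6^14 = 6^8 · 6^4 · 6^2 ≡ 79 · 45 · 36 ≡ 100 (mod 139).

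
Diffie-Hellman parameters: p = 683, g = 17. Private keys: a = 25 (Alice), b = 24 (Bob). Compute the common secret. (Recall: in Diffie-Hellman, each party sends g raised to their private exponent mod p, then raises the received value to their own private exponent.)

190

Bob sends B = g^b mod p = 17^24 mod 683.
17^1 ≡ 17 (mod 683)
17^2 = (17^1)^2 ≡ 17^2 = 289 ≡ 289 (mod 683)
17^4 = (17^2)^2 ≡ 289^2 = 83521 ≡ 195 (mod 683)
17^8 = (17^4)^2 ≡ 195^2 = 38025 ≡ 460 (mod 683)
17^16 = (17^8)^2 ≡ 460^2 = 211600 ≡ 553 (mod 683)
17^24 = 17^16 · 17^8 ≡ 553 · 460 ≡ 304 (mod 683).
So B = 304. Alice then computes K = B^a mod p = 304^25 mod 683.
304^1 ≡ 304 (mod 683)
304^2 = (304^1)^2 ≡ 304^2 = 92416 ≡ 211 (mod 683)
304^4 = (304^2)^2 ≡ 211^2 = 44521 ≡ 126 (mod 683)
304^8 = (304^4)^2 ≡ 126^2 = 15876 ≡ 167 (mod 683)
304^16 = (304^8)^2 ≡ 167^2 = 27889 ≡ 569 (mod 683)
304^25 = 304^16 · 304^8 · 304^1 ≡ 569 · 167 · 304 ≡ 190 (mod 683).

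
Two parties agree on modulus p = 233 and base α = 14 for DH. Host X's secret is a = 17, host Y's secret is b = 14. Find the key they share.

Host X sends A = α^a mod p = 14^17 mod 233.
14^1 ≡ 14 (mod 233)
14^2 = (14^1)^2 ≡ 14^2 = 196 ≡ 196 (mod 233)
14^4 = (14^2)^2 ≡ 196^2 = 38416 ≡ 204 (mod 233)
14^8 = (14^4)^2 ≡ 204^2 = 41616 ≡ 142 (mod 233)
14^16 = (14^8)^2 ≡ 142^2 = 20164 ≡ 126 (mod 233)
14^17 = 14^16 · 14^1 ≡ 126 · 14 ≡ 133 (mod 233).
So A = 133. Host Y then computes K = A^b mod p = 133^14 mod 233.
133^1 ≡ 133 (mod 233)
133^2 = (133^1)^2 ≡ 133^2 = 17689 ≡ 214 (mod 233)
133^4 = (133^2)^2 ≡ 214^2 = 45796 ≡ 128 (mod 233)
133^8 = (133^4)^2 ≡ 128^2 = 16384 ≡ 74 (mod 233)
133^14 = 133^8 · 133^4 · 133^2 ≡ 74 · 128 · 214 ≡ 141 (mod 233).

141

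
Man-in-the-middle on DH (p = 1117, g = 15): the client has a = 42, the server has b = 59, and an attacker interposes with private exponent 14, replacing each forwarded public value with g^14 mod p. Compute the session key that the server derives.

874

The server receives an attacker's public value M = 15^14 mod 1117 instead of the honest one.
15^1 ≡ 15 (mod 1117)
15^2 = (15^1)^2 ≡ 15^2 = 225 ≡ 225 (mod 1117)
15^4 = (15^2)^2 ≡ 225^2 = 50625 ≡ 360 (mod 1117)
15^8 = (15^4)^2 ≡ 360^2 = 129600 ≡ 28 (mod 1117)
15^14 = 15^8 · 15^4 · 15^2 ≡ 28 · 360 · 225 ≡ 490 (mod 1117).
So M = 490. The server computes K = M^59 mod 1117.
490^1 ≡ 490 (mod 1117)
490^2 = (490^1)^2 ≡ 490^2 = 240100 ≡ 1062 (mod 1117)
490^4 = (490^2)^2 ≡ 1062^2 = 1127844 ≡ 791 (mod 1117)
490^8 = (490^4)^2 ≡ 791^2 = 625681 ≡ 161 (mod 1117)
490^16 = (490^8)^2 ≡ 161^2 = 25921 ≡ 230 (mod 1117)
490^32 = (490^16)^2 ≡ 230^2 = 52900 ≡ 401 (mod 1117)
490^59 = 490^32 · 490^16 · 490^8 · 490^2 · 490^1 ≡ 401 · 230 · 161 · 1062 · 490 ≡ 874 (mod 1117).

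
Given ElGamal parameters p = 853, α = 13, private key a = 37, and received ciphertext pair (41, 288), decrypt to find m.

52

Shared mask s = c₁^a mod p = 41^37 mod 853.
41^1 ≡ 41 (mod 853)
41^2 = (41^1)^2 ≡ 41^2 = 1681 ≡ 828 (mod 853)
41^4 = (41^2)^2 ≡ 828^2 = 685584 ≡ 625 (mod 853)
41^8 = (41^4)^2 ≡ 625^2 = 390625 ≡ 804 (mod 853)
41^16 = (41^8)^2 ≡ 804^2 = 646416 ≡ 695 (mod 853)
41^32 = (41^16)^2 ≡ 695^2 = 483025 ≡ 227 (mod 853)
41^37 = 41^32 · 41^4 · 41^1 ≡ 227 · 625 · 41 ≡ 268 (mod 853).
So s = 268; s⁻¹ ≡ 557 (mod 853).
m = c₂ · s⁻¹ mod 853 = 288 · 557 mod 853 = 52.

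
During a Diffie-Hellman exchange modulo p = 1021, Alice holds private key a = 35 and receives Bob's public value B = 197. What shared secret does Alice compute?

903

Shared key K = 197^35 mod 1021.
197^1 ≡ 197 (mod 1021)
197^2 = (197^1)^2 ≡ 197^2 = 38809 ≡ 11 (mod 1021)
197^4 = (197^2)^2 ≡ 11^2 = 121 ≡ 121 (mod 1021)
197^8 = (197^4)^2 ≡ 121^2 = 14641 ≡ 347 (mod 1021)
197^16 = (197^8)^2 ≡ 347^2 = 120409 ≡ 952 (mod 1021)
197^32 = (197^16)^2 ≡ 952^2 = 906304 ≡ 677 (mod 1021)
197^35 = 197^32 · 197^2 · 197^1 ≡ 677 · 11 · 197 ≡ 903 (mod 1021).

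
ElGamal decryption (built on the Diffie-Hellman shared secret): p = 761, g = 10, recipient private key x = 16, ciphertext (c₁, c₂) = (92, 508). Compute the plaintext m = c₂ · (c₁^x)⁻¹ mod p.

Shared mask s = c₁^x mod p = 92^16 mod 761.
92^1 ≡ 92 (mod 761)
92^2 = (92^1)^2 ≡ 92^2 = 8464 ≡ 93 (mod 761)
92^4 = (92^2)^2 ≡ 93^2 = 8649 ≡ 278 (mod 761)
92^8 = (92^4)^2 ≡ 278^2 = 77284 ≡ 423 (mod 761)
92^16 = (92^8)^2 ≡ 423^2 = 178929 ≡ 94 (mod 761)
So s = 94; s⁻¹ ≡ 591 (mod 761).
m = c₂ · s⁻¹ mod 761 = 508 · 591 mod 761 = 394.

394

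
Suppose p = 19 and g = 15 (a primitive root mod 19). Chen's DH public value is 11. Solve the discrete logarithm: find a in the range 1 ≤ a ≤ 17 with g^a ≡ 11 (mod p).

Try successive powers of 15 modulo 19:
15^1 ≡ 15
15^2 ≡ 16
15^3 ≡ 12
15^4 ≡ 9
15^5 ≡ 2
15^6 ≡ 11
Found: a = 6.

6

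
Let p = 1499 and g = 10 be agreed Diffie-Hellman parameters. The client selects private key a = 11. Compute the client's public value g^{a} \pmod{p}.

1140

Public value = 10^{11} \pmod{1499}.
10^1 ≡ 10 (mod 1499)
10^2 = (10^1)^2 ≡ 10^2 = 100 ≡ 100 (mod 1499)
10^4 = (10^2)^2 ≡ 100^2 = 10000 ≡ 1006 (mod 1499)
10^8 = (10^4)^2 ≡ 1006^2 = 1012036 ≡ 211 (mod 1499)
10^11 = 10^8 · 10^2 · 10^1 ≡ 211 · 100 · 10 ≡ 1140 (mod 1499).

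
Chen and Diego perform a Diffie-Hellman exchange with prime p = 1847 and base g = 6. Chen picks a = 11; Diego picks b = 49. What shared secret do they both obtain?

Chen sends A = g^a mod p = 6^11 mod 1847.
6^1 ≡ 6 (mod 1847)
6^2 = (6^1)^2 ≡ 6^2 = 36 ≡ 36 (mod 1847)
6^4 = (6^2)^2 ≡ 36^2 = 1296 ≡ 1296 (mod 1847)
6^8 = (6^4)^2 ≡ 1296^2 = 1679616 ≡ 693 (mod 1847)
6^11 = 6^8 · 6^2 · 6^1 ≡ 693 · 36 · 6 ≡ 81 (mod 1847).
So A = 81. Diego then computes K = A^b mod p = 81^49 mod 1847.
81^1 ≡ 81 (mod 1847)
81^2 = (81^1)^2 ≡ 81^2 = 6561 ≡ 1020 (mod 1847)
81^4 = (81^2)^2 ≡ 1020^2 = 1040400 ≡ 539 (mod 1847)
81^8 = (81^4)^2 ≡ 539^2 = 290521 ≡ 542 (mod 1847)
81^16 = (81^8)^2 ≡ 542^2 = 293764 ≡ 91 (mod 1847)
81^32 = (81^16)^2 ≡ 91^2 = 8281 ≡ 893 (mod 1847)
81^49 = 81^32 · 81^16 · 81^1 ≡ 893 · 91 · 81 ≡ 1442 (mod 1847).

1442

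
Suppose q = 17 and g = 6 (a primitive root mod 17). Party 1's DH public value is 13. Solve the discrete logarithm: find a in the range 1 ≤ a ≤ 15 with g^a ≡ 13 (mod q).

12

Try successive powers of 6 modulo 17:
6^1 ≡ 6
6^2 ≡ 2
6^3 ≡ 12
6^4 ≡ 4
6^5 ≡ 7
6^6 ≡ 8
6^7 ≡ 14
6^8 ≡ 16
6^9 ≡ 11
6^10 ≡ 15
6^11 ≡ 5
6^12 ≡ 13
Found: a = 12.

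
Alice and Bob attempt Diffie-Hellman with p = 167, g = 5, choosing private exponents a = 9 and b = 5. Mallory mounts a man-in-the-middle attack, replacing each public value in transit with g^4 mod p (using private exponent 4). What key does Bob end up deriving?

Bob receives Mallory's public value M = 5^4 mod 167 instead of the honest one.
5^1 ≡ 5 (mod 167)
5^2 = (5^1)^2 ≡ 5^2 = 25 ≡ 25 (mod 167)
5^4 = (5^2)^2 ≡ 25^2 = 625 ≡ 124 (mod 167)
So M = 124. Bob computes K = M^5 mod 167.
124^1 ≡ 124 (mod 167)
124^2 = (124^1)^2 ≡ 124^2 = 15376 ≡ 12 (mod 167)
124^4 = (124^2)^2 ≡ 12^2 = 144 ≡ 144 (mod 167)
124^5 = 124^4 · 124^1 ≡ 144 · 124 ≡ 154 (mod 167).

154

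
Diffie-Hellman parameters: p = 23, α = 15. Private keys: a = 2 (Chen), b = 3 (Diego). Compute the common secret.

Diego sends B = α^b mod p = 15^3 mod 23.
15^1 ≡ 15 (mod 23)
15^2 = (15^1)^2 ≡ 15^2 = 225 ≡ 18 (mod 23)
15^3 = 15^2 · 15^1 ≡ 18 · 15 ≡ 17 (mod 23).
So B = 17. Chen then computes K = B^a mod p = 17^2 mod 23.
17^1 ≡ 17 (mod 23)
17^2 = (17^1)^2 ≡ 17^2 = 289 ≡ 13 (mod 23)

13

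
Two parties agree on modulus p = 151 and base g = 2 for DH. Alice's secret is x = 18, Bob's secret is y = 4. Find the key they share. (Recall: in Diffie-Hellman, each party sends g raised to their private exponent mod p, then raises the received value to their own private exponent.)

19

Bob sends B = g^y mod p = 2^4 mod 151.
2^1 ≡ 2 (mod 151)
2^2 = (2^1)^2 ≡ 2^2 = 4 ≡ 4 (mod 151)
2^4 = (2^2)^2 ≡ 4^2 = 16 ≡ 16 (mod 151)
So B = 16. Alice then computes K = B^x mod p = 16^18 mod 151.
16^1 ≡ 16 (mod 151)
16^2 = (16^1)^2 ≡ 16^2 = 256 ≡ 105 (mod 151)
16^4 = (16^2)^2 ≡ 105^2 = 11025 ≡ 2 (mod 151)
16^8 = (16^4)^2 ≡ 2^2 = 4 ≡ 4 (mod 151)
16^16 = (16^8)^2 ≡ 4^2 = 16 ≡ 16 (mod 151)
16^18 = 16^16 · 16^2 ≡ 16 · 105 ≡ 19 (mod 151).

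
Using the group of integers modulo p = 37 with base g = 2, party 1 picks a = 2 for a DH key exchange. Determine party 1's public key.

Public value = 2^2 mod 37.
2^1 ≡ 2 (mod 37)
2^2 = (2^1)^2 ≡ 2^2 = 4 ≡ 4 (mod 37)

4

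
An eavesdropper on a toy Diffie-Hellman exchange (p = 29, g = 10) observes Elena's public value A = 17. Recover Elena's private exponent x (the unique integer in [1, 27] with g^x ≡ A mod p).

Try successive powers of 10 modulo 29:
10^1 ≡ 10
10^2 ≡ 13
10^3 ≡ 14
10^4 ≡ 24
10^5 ≡ 8
10^6 ≡ 22
10^7 ≡ 17
Found: x = 7.

7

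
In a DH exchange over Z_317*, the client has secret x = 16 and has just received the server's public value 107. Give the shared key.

79

Shared key K = 107^16 mod 317.
107^1 ≡ 107 (mod 317)
107^2 = (107^1)^2 ≡ 107^2 = 11449 ≡ 37 (mod 317)
107^4 = (107^2)^2 ≡ 37^2 = 1369 ≡ 101 (mod 317)
107^8 = (107^4)^2 ≡ 101^2 = 10201 ≡ 57 (mod 317)
107^16 = (107^8)^2 ≡ 57^2 = 3249 ≡ 79 (mod 317)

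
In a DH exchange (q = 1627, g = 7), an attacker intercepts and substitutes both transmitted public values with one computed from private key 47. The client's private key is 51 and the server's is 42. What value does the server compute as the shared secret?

1539

The server receives an attacker's public value M = 7^47 mod 1627 instead of the honest one.
7^1 ≡ 7 (mod 1627)
7^2 = (7^1)^2 ≡ 7^2 = 49 ≡ 49 (mod 1627)
7^4 = (7^2)^2 ≡ 49^2 = 2401 ≡ 774 (mod 1627)
7^8 = (7^4)^2 ≡ 774^2 = 599076 ≡ 340 (mod 1627)
7^16 = (7^8)^2 ≡ 340^2 = 115600 ≡ 83 (mod 1627)
7^32 = (7^16)^2 ≡ 83^2 = 6889 ≡ 381 (mod 1627)
7^47 = 7^32 · 7^8 · 7^4 · 7^2 · 7^1 ≡ 381 · 340 · 774 · 49 · 7 ≡ 1496 (mod 1627).
So M = 1496. The server computes K = M^42 mod 1627.
1496^1 ≡ 1496 (mod 1627)
1496^2 = (1496^1)^2 ≡ 1496^2 = 2238016 ≡ 891 (mod 1627)
1496^4 = (1496^2)^2 ≡ 891^2 = 793881 ≡ 1532 (mod 1627)
1496^8 = (1496^4)^2 ≡ 1532^2 = 2347024 ≡ 890 (mod 1627)
1496^16 = (1496^8)^2 ≡ 890^2 = 792100 ≡ 1378 (mod 1627)
1496^32 = (1496^16)^2 ≡ 1378^2 = 1898884 ≡ 175 (mod 1627)
1496^42 = 1496^32 · 1496^8 · 1496^2 ≡ 175 · 890 · 891 ≡ 1539 (mod 1627).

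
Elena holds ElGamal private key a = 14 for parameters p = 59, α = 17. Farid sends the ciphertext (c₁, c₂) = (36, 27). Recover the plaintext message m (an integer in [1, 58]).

Shared mask s = c₁^a mod p = 36^14 mod 59.
36^1 ≡ 36 (mod 59)
36^2 = (36^1)^2 ≡ 36^2 = 1296 ≡ 57 (mod 59)
36^4 = (36^2)^2 ≡ 57^2 = 3249 ≡ 4 (mod 59)
36^8 = (36^4)^2 ≡ 4^2 = 16 ≡ 16 (mod 59)
36^14 = 36^8 · 36^4 · 36^2 ≡ 16 · 4 · 57 ≡ 49 (mod 59).
So s = 49; s⁻¹ ≡ 53 (mod 59).
m = c₂ · s⁻¹ mod 59 = 27 · 53 mod 59 = 15.

15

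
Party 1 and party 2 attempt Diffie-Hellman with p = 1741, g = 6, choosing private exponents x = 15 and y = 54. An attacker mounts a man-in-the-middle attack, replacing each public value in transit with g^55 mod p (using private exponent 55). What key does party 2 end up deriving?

1336

Party 2 receives an attacker's public value M = 6^55 mod 1741 instead of the honest one.
6^1 ≡ 6 (mod 1741)
6^2 = (6^1)^2 ≡ 6^2 = 36 ≡ 36 (mod 1741)
6^4 = (6^2)^2 ≡ 36^2 = 1296 ≡ 1296 (mod 1741)
6^8 = (6^4)^2 ≡ 1296^2 = 1679616 ≡ 1292 (mod 1741)
6^16 = (6^8)^2 ≡ 1292^2 = 1669264 ≡ 1386 (mod 1741)
6^32 = (6^16)^2 ≡ 1386^2 = 1920996 ≡ 673 (mod 1741)
6^55 = 6^32 · 6^16 · 6^4 · 6^2 · 6^1 ≡ 673 · 1386 · 1296 · 36 · 6 ≡ 767 (mod 1741).
So M = 767. Party 2 computes K = M^54 mod 1741.
767^1 ≡ 767 (mod 1741)
767^2 = (767^1)^2 ≡ 767^2 = 588289 ≡ 1572 (mod 1741)
767^4 = (767^2)^2 ≡ 1572^2 = 2471184 ≡ 705 (mod 1741)
767^8 = (767^4)^2 ≡ 705^2 = 497025 ≡ 840 (mod 1741)
767^16 = (767^8)^2 ≡ 840^2 = 705600 ≡ 495 (mod 1741)
767^32 = (767^16)^2 ≡ 495^2 = 245025 ≡ 1285 (mod 1741)
767^54 = 767^32 · 767^16 · 767^4 · 767^2 ≡ 1285 · 495 · 705 · 1572 ≡ 1336 (mod 1741).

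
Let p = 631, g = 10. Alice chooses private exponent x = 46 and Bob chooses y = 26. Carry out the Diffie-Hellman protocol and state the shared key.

Alice sends A = g^x mod p = 10^46 mod 631.
10^1 ≡ 10 (mod 631)
10^2 = (10^1)^2 ≡ 10^2 = 100 ≡ 100 (mod 631)
10^4 = (10^2)^2 ≡ 100^2 = 10000 ≡ 535 (mod 631)
10^8 = (10^4)^2 ≡ 535^2 = 286225 ≡ 382 (mod 631)
10^16 = (10^8)^2 ≡ 382^2 = 145924 ≡ 163 (mod 631)
10^32 = (10^16)^2 ≡ 163^2 = 26569 ≡ 67 (mod 631)
10^46 = 10^32 · 10^8 · 10^4 · 10^2 ≡ 67 · 382 · 535 · 100 ≡ 166 (mod 631).
So A = 166. Bob then computes K = A^y mod p = 166^26 mod 631.
166^1 ≡ 166 (mod 631)
166^2 = (166^1)^2 ≡ 166^2 = 27556 ≡ 423 (mod 631)
166^4 = (166^2)^2 ≡ 423^2 = 178929 ≡ 356 (mod 631)
166^8 = (166^4)^2 ≡ 356^2 = 126736 ≡ 536 (mod 631)
166^16 = (166^8)^2 ≡ 536^2 = 287296 ≡ 191 (mod 631)
166^26 = 166^16 · 166^8 · 166^2 ≡ 191 · 536 · 423 ≡ 149 (mod 631).

149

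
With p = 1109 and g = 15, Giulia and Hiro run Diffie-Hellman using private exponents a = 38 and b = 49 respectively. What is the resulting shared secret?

708

Giulia sends A = g^a mod p = 15^38 mod 1109.
15^1 ≡ 15 (mod 1109)
15^2 = (15^1)^2 ≡ 15^2 = 225 ≡ 225 (mod 1109)
15^4 = (15^2)^2 ≡ 225^2 = 50625 ≡ 720 (mod 1109)
15^8 = (15^4)^2 ≡ 720^2 = 518400 ≡ 497 (mod 1109)
15^16 = (15^8)^2 ≡ 497^2 = 247009 ≡ 811 (mod 1109)
15^32 = (15^16)^2 ≡ 811^2 = 657721 ≡ 84 (mod 1109)
15^38 = 15^32 · 15^4 · 15^2 ≡ 84 · 720 · 225 ≡ 570 (mod 1109).
So A = 570. Hiro then computes K = A^b mod p = 570^49 mod 1109.
570^1 ≡ 570 (mod 1109)
570^2 = (570^1)^2 ≡ 570^2 = 324900 ≡ 1072 (mod 1109)
570^4 = (570^2)^2 ≡ 1072^2 = 1149184 ≡ 260 (mod 1109)
570^8 = (570^4)^2 ≡ 260^2 = 67600 ≡ 1060 (mod 1109)
570^16 = (570^8)^2 ≡ 1060^2 = 1123600 ≡ 183 (mod 1109)
570^32 = (570^16)^2 ≡ 183^2 = 33489 ≡ 219 (mod 1109)
570^49 = 570^32 · 570^16 · 570^1 ≡ 219 · 183 · 570 ≡ 708 (mod 1109).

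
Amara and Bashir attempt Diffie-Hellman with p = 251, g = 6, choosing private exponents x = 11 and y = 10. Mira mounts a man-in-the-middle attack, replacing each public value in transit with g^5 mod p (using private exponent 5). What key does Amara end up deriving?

Amara receives Mira's public value M = 6^5 mod 251 instead of the honest one.
6^1 ≡ 6 (mod 251)
6^2 = (6^1)^2 ≡ 6^2 = 36 ≡ 36 (mod 251)
6^4 = (6^2)^2 ≡ 36^2 = 1296 ≡ 41 (mod 251)
6^5 = 6^4 · 6^1 ≡ 41 · 6 ≡ 246 (mod 251).
So M = 246. Amara computes K = M^11 mod 251.
246^1 ≡ 246 (mod 251)
246^2 = (246^1)^2 ≡ 246^2 = 60516 ≡ 25 (mod 251)
246^4 = (246^2)^2 ≡ 25^2 = 625 ≡ 123 (mod 251)
246^8 = (246^4)^2 ≡ 123^2 = 15129 ≡ 69 (mod 251)
246^11 = 246^8 · 246^2 · 246^1 ≡ 69 · 25 · 246 ≡ 160 (mod 251).

160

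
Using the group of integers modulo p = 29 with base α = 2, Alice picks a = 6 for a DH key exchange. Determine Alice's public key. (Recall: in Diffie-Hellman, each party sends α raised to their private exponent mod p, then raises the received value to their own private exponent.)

Public value = 2^6 mod 29.
2^1 ≡ 2 (mod 29)
2^2 = (2^1)^2 ≡ 2^2 = 4 ≡ 4 (mod 29)
2^4 = (2^2)^2 ≡ 4^2 = 16 ≡ 16 (mod 29)
2^6 = 2^4 · 2^2 ≡ 16 · 4 ≡ 6 (mod 29).

6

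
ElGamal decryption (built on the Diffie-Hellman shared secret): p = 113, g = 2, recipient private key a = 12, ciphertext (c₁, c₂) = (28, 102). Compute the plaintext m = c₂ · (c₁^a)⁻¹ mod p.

77

Shared mask s = c₁^a mod p = 28^12 mod 113.
28^1 ≡ 28 (mod 113)
28^2 = (28^1)^2 ≡ 28^2 = 784 ≡ 106 (mod 113)
28^4 = (28^2)^2 ≡ 106^2 = 11236 ≡ 49 (mod 113)
28^8 = (28^4)^2 ≡ 49^2 = 2401 ≡ 28 (mod 113)
28^12 = 28^8 · 28^4 ≡ 28 · 49 ≡ 16 (mod 113).
So s = 16; s⁻¹ ≡ 106 (mod 113).
m = c₂ · s⁻¹ mod 113 = 102 · 106 mod 113 = 77.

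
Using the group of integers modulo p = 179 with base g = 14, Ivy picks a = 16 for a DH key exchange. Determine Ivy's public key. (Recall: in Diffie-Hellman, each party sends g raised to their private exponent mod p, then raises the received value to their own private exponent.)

172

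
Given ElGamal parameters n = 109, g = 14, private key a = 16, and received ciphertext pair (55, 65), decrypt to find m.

11

Shared mask s = c₁^a mod n = 55^16 mod 109.
55^1 ≡ 55 (mod 109)
55^2 = (55^1)^2 ≡ 55^2 = 3025 ≡ 82 (mod 109)
55^4 = (55^2)^2 ≡ 82^2 = 6724 ≡ 75 (mod 109)
55^8 = (55^4)^2 ≡ 75^2 = 5625 ≡ 66 (mod 109)
55^16 = (55^8)^2 ≡ 66^2 = 4356 ≡ 105 (mod 109)
So s = 105; s⁻¹ ≡ 27 (mod 109).
m = c₂ · s⁻¹ mod 109 = 65 · 27 mod 109 = 11.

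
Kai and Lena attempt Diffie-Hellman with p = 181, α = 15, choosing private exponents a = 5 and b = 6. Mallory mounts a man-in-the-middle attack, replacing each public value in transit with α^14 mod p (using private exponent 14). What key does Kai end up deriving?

Kai receives Mallory's public value M = 15^14 mod 181 instead of the honest one.
15^1 ≡ 15 (mod 181)
15^2 = (15^1)^2 ≡ 15^2 = 225 ≡ 44 (mod 181)
15^4 = (15^2)^2 ≡ 44^2 = 1936 ≡ 126 (mod 181)
15^8 = (15^4)^2 ≡ 126^2 = 15876 ≡ 129 (mod 181)
15^14 = 15^8 · 15^4 · 15^2 ≡ 129 · 126 · 44 ≡ 45 (mod 181).
So M = 45. Kai computes K = M^5 mod 181.
45^1 ≡ 45 (mod 181)
45^2 = (45^1)^2 ≡ 45^2 = 2025 ≡ 34 (mod 181)
45^4 = (45^2)^2 ≡ 34^2 = 1156 ≡ 70 (mod 181)
45^5 = 45^4 · 45^1 ≡ 70 · 45 ≡ 73 (mod 181).

73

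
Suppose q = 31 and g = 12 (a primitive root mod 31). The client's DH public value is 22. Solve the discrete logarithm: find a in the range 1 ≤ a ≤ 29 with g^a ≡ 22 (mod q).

23

Try successive powers of 12 modulo 31:
12^1 ≡ 12
12^2 ≡ 20
12^3 ≡ 23
12^4 ≡ 28
12^5 ≡ 26
12^6 ≡ 2
12^7 ≡ 24
12^8 ≡ 9
12^9 ≡ 15
12^10 ≡ 25
12^11 ≡ 21
12^12 ≡ 4
12^13 ≡ 17
12^14 ≡ 18
12^15 ≡ 30
12^16 ≡ 19
12^17 ≡ 11
12^18 ≡ 8
12^19 ≡ 3
12^20 ≡ 5
12^21 ≡ 29
12^22 ≡ 7
12^23 ≡ 22
Found: a = 23.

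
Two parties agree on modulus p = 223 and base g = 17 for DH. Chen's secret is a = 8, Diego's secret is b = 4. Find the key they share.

Chen sends A = g^a mod p = 17^8 mod 223.
17^1 ≡ 17 (mod 223)
17^2 = (17^1)^2 ≡ 17^2 = 289 ≡ 66 (mod 223)
17^4 = (17^2)^2 ≡ 66^2 = 4356 ≡ 119 (mod 223)
17^8 = (17^4)^2 ≡ 119^2 = 14161 ≡ 112 (mod 223)
So A = 112. Diego then computes K = A^b mod p = 112^4 mod 223.
112^1 ≡ 112 (mod 223)
112^2 = (112^1)^2 ≡ 112^2 = 12544 ≡ 56 (mod 223)
112^4 = (112^2)^2 ≡ 56^2 = 3136 ≡ 14 (mod 223)

14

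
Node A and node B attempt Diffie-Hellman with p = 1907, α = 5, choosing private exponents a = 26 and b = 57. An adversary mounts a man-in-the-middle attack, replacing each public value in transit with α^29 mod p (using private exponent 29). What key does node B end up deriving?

875

Node B receives an adversary's public value M = 5^29 mod 1907 instead of the honest one.
5^1 ≡ 5 (mod 1907)
5^2 = (5^1)^2 ≡ 5^2 = 25 ≡ 25 (mod 1907)
5^4 = (5^2)^2 ≡ 25^2 = 625 ≡ 625 (mod 1907)
5^8 = (5^4)^2 ≡ 625^2 = 390625 ≡ 1597 (mod 1907)
5^16 = (5^8)^2 ≡ 1597^2 = 2550409 ≡ 750 (mod 1907)
5^29 = 5^16 · 5^8 · 5^4 · 5^1 ≡ 750 · 1597 · 625 · 5 ≡ 686 (mod 1907).
So M = 686. Node B computes K = M^57 mod 1907.
686^1 ≡ 686 (mod 1907)
686^2 = (686^1)^2 ≡ 686^2 = 470596 ≡ 1474 (mod 1907)
686^4 = (686^2)^2 ≡ 1474^2 = 2172676 ≡ 603 (mod 1907)
686^8 = (686^4)^2 ≡ 603^2 = 363609 ≡ 1279 (mod 1907)
686^16 = (686^8)^2 ≡ 1279^2 = 1635841 ≡ 1542 (mod 1907)
686^32 = (686^16)^2 ≡ 1542^2 = 2377764 ≡ 1642 (mod 1907)
686^57 = 686^32 · 686^16 · 686^8 · 686^1 ≡ 1642 · 1542 · 1279 · 686 ≡ 875 (mod 1907).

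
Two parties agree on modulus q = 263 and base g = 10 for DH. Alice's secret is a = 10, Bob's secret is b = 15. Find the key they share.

Bob sends B = g^b mod q = 10^15 mod 263.
10^1 ≡ 10 (mod 263)
10^2 = (10^1)^2 ≡ 10^2 = 100 ≡ 100 (mod 263)
10^4 = (10^2)^2 ≡ 100^2 = 10000 ≡ 6 (mod 263)
10^8 = (10^4)^2 ≡ 6^2 = 36 ≡ 36 (mod 263)
10^15 = 10^8 · 10^4 · 10^2 · 10^1 ≡ 36 · 6 · 100 · 10 ≡ 77 (mod 263).
So B = 77. Alice then computes K = B^a mod q = 77^10 mod 263.
77^1 ≡ 77 (mod 263)
77^2 = (77^1)^2 ≡ 77^2 = 5929 ≡ 143 (mod 263)
77^4 = (77^2)^2 ≡ 143^2 = 20449 ≡ 198 (mod 263)
77^8 = (77^4)^2 ≡ 198^2 = 39204 ≡ 17 (mod 263)
77^10 = 77^8 · 77^2 ≡ 17 · 143 ≡ 64 (mod 263).

64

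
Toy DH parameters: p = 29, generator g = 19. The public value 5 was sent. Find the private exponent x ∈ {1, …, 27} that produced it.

Try successive powers of 19 modulo 29:
19^1 ≡ 19
19^2 ≡ 13
19^3 ≡ 15
19^4 ≡ 24
19^5 ≡ 21
19^6 ≡ 22
19^7 ≡ 12
19^8 ≡ 25
19^9 ≡ 11
19^10 ≡ 6
19^11 ≡ 27
19^12 ≡ 20
19^13 ≡ 3
19^14 ≡ 28
19^15 ≡ 10
19^16 ≡ 16
19^17 ≡ 14
19^18 ≡ 5
Found: x = 18.

18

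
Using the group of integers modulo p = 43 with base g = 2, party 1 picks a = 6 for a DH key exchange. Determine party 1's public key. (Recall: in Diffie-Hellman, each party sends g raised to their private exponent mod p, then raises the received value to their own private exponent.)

21

Public value = 2^6 mod 43.
2^1 ≡ 2 (mod 43)
2^2 = (2^1)^2 ≡ 2^2 = 4 ≡ 4 (mod 43)
2^4 = (2^2)^2 ≡ 4^2 = 16 ≡ 16 (mod 43)
2^6 = 2^4 · 2^2 ≡ 16 · 4 ≡ 21 (mod 43).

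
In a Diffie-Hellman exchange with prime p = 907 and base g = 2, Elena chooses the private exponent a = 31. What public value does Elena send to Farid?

609

Public value = 2^{31} \pmod{907}.
2^1 ≡ 2 (mod 907)
2^2 = (2^1)^2 ≡ 2^2 = 4 ≡ 4 (mod 907)
2^4 = (2^2)^2 ≡ 4^2 = 16 ≡ 16 (mod 907)
2^8 = (2^4)^2 ≡ 16^2 = 256 ≡ 256 (mod 907)
2^16 = (2^8)^2 ≡ 256^2 = 65536 ≡ 232 (mod 907)
2^31 = 2^16 · 2^8 · 2^4 · 2^2 · 2^1 ≡ 232 · 256 · 16 · 4 · 2 ≡ 609 (mod 907).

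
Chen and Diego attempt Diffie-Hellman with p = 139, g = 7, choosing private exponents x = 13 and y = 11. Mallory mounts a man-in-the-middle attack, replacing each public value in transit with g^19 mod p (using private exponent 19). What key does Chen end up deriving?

Chen receives Mallory's public value M = 7^19 mod 139 instead of the honest one.
7^1 ≡ 7 (mod 139)
7^2 = (7^1)^2 ≡ 7^2 = 49 ≡ 49 (mod 139)
7^4 = (7^2)^2 ≡ 49^2 = 2401 ≡ 38 (mod 139)
7^8 = (7^4)^2 ≡ 38^2 = 1444 ≡ 54 (mod 139)
7^16 = (7^8)^2 ≡ 54^2 = 2916 ≡ 136 (mod 139)
7^19 = 7^16 · 7^2 · 7^1 ≡ 136 · 49 · 7 ≡ 83 (mod 139).
So M = 83. Chen computes K = M^13 mod 139.
83^1 ≡ 83 (mod 139)
83^2 = (83^1)^2 ≡ 83^2 = 6889 ≡ 78 (mod 139)
83^4 = (83^2)^2 ≡ 78^2 = 6084 ≡ 107 (mod 139)
83^8 = (83^4)^2 ≡ 107^2 = 11449 ≡ 51 (mod 139)
83^13 = 83^8 · 83^4 · 83^1 ≡ 51 · 107 · 83 ≡ 69 (mod 139).

69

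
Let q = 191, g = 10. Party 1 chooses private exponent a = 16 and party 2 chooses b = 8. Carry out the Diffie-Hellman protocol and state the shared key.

Party 2 sends B = g^b mod q = 10^8 mod 191.
10^1 ≡ 10 (mod 191)
10^2 = (10^1)^2 ≡ 10^2 = 100 ≡ 100 (mod 191)
10^4 = (10^2)^2 ≡ 100^2 = 10000 ≡ 68 (mod 191)
10^8 = (10^4)^2 ≡ 68^2 = 4624 ≡ 40 (mod 191)
So B = 40. Party 1 then computes K = B^a mod q = 40^16 mod 191.
40^1 ≡ 40 (mod 191)
40^2 = (40^1)^2 ≡ 40^2 = 1600 ≡ 72 (mod 191)
40^4 = (40^2)^2 ≡ 72^2 = 5184 ≡ 27 (mod 191)
40^8 = (40^4)^2 ≡ 27^2 = 729 ≡ 156 (mod 191)
40^16 = (40^8)^2 ≡ 156^2 = 24336 ≡ 79 (mod 191)

79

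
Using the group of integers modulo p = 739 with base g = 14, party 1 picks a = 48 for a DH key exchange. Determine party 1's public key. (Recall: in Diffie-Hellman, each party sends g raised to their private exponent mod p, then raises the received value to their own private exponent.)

199

Public value = 14^48 (mod 739).
14^1 ≡ 14 (mod 739)
14^2 = (14^1)^2 ≡ 14^2 = 196 ≡ 196 (mod 739)
14^4 = (14^2)^2 ≡ 196^2 = 38416 ≡ 727 (mod 739)
14^8 = (14^4)^2 ≡ 727^2 = 528529 ≡ 144 (mod 739)
14^16 = (14^8)^2 ≡ 144^2 = 20736 ≡ 44 (mod 739)
14^32 = (14^16)^2 ≡ 44^2 = 1936 ≡ 458 (mod 739)
14^48 = 14^32 · 14^16 ≡ 458 · 44 ≡ 199 (mod 739).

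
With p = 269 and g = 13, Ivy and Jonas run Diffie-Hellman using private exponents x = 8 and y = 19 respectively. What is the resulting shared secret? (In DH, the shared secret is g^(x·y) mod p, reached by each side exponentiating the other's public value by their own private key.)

52

Jonas sends B = g^y mod p = 13^19 mod 269.
13^1 ≡ 13 (mod 269)
13^2 = (13^1)^2 ≡ 13^2 = 169 ≡ 169 (mod 269)
13^4 = (13^2)^2 ≡ 169^2 = 28561 ≡ 47 (mod 269)
13^8 = (13^4)^2 ≡ 47^2 = 2209 ≡ 57 (mod 269)
13^16 = (13^8)^2 ≡ 57^2 = 3249 ≡ 21 (mod 269)
13^19 = 13^16 · 13^2 · 13^1 ≡ 21 · 169 · 13 ≡ 138 (mod 269).
So B = 138. Ivy then computes K = B^x mod p = 138^8 mod 269.
138^1 ≡ 138 (mod 269)
138^2 = (138^1)^2 ≡ 138^2 = 19044 ≡ 214 (mod 269)
138^4 = (138^2)^2 ≡ 214^2 = 45796 ≡ 66 (mod 269)
138^8 = (138^4)^2 ≡ 66^2 = 4356 ≡ 52 (mod 269)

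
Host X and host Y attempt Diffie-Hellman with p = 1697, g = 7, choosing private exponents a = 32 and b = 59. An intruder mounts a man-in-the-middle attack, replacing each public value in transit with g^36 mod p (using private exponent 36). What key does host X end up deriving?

Host X receives an intruder's public value M = 7^36 mod 1697 instead of the honest one.
7^1 ≡ 7 (mod 1697)
7^2 = (7^1)^2 ≡ 7^2 = 49 ≡ 49 (mod 1697)
7^4 = (7^2)^2 ≡ 49^2 = 2401 ≡ 704 (mod 1697)
7^8 = (7^4)^2 ≡ 704^2 = 495616 ≡ 92 (mod 1697)
7^16 = (7^8)^2 ≡ 92^2 = 8464 ≡ 1676 (mod 1697)
7^32 = (7^16)^2 ≡ 1676^2 = 2808976 ≡ 441 (mod 1697)
7^36 = 7^32 · 7^4 ≡ 441 · 704 ≡ 1610 (mod 1697).
So M = 1610. Host X computes K = M^32 mod 1697.
1610^1 ≡ 1610 (mod 1697)
1610^2 = (1610^1)^2 ≡ 1610^2 = 2592100 ≡ 781 (mod 1697)
1610^4 = (1610^2)^2 ≡ 781^2 = 609961 ≡ 738 (mod 1697)
1610^8 = (1610^4)^2 ≡ 738^2 = 544644 ≡ 1604 (mod 1697)
1610^16 = (1610^8)^2 ≡ 1604^2 = 2572816 ≡ 164 (mod 1697)
1610^32 = (1610^16)^2 ≡ 164^2 = 26896 ≡ 1441 (mod 1697)

1441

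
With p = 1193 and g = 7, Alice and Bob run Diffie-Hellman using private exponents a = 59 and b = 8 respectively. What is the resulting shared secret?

441

Alice sends A = g^a mod p = 7^59 mod 1193.
7^1 ≡ 7 (mod 1193)
7^2 = (7^1)^2 ≡ 7^2 = 49 ≡ 49 (mod 1193)
7^4 = (7^2)^2 ≡ 49^2 = 2401 ≡ 15 (mod 1193)
7^8 = (7^4)^2 ≡ 15^2 = 225 ≡ 225 (mod 1193)
7^16 = (7^8)^2 ≡ 225^2 = 50625 ≡ 519 (mod 1193)
7^32 = (7^16)^2 ≡ 519^2 = 269361 ≡ 936 (mod 1193)
7^59 = 7^32 · 7^16 · 7^8 · 7^2 · 7^1 ≡ 936 · 519 · 225 · 49 · 7 ≡ 879 (mod 1193).
So A = 879. Bob then computes K = A^b mod p = 879^8 mod 1193.
879^1 ≡ 879 (mod 1193)
879^2 = (879^1)^2 ≡ 879^2 = 772641 ≡ 770 (mod 1193)
879^4 = (879^2)^2 ≡ 770^2 = 592900 ≡ 1172 (mod 1193)
879^8 = (879^4)^2 ≡ 1172^2 = 1373584 ≡ 441 (mod 1193)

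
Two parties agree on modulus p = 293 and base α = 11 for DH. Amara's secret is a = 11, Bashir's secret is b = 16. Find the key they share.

Bashir sends B = α^b mod p = 11^16 mod 293.
11^1 ≡ 11 (mod 293)
11^2 = (11^1)^2 ≡ 11^2 = 121 ≡ 121 (mod 293)
11^4 = (11^2)^2 ≡ 121^2 = 14641 ≡ 284 (mod 293)
11^8 = (11^4)^2 ≡ 284^2 = 80656 ≡ 81 (mod 293)
11^16 = (11^8)^2 ≡ 81^2 = 6561 ≡ 115 (mod 293)
So B = 115. Amara then computes K = B^a mod p = 115^11 mod 293.
115^1 ≡ 115 (mod 293)
115^2 = (115^1)^2 ≡ 115^2 = 13225 ≡ 40 (mod 293)
115^4 = (115^2)^2 ≡ 40^2 = 1600 ≡ 135 (mod 293)
115^8 = (115^4)^2 ≡ 135^2 = 18225 ≡ 59 (mod 293)
115^11 = 115^8 · 115^2 · 115^1 ≡ 59 · 40 · 115 ≡ 82 (mod 293).

82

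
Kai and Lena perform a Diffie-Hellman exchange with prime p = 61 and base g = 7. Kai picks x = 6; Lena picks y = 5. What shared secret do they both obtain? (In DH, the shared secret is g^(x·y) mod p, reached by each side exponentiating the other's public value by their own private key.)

60

Lena sends B = g^y mod p = 7^5 mod 61.
7^1 ≡ 7 (mod 61)
7^2 = (7^1)^2 ≡ 7^2 = 49 ≡ 49 (mod 61)
7^4 = (7^2)^2 ≡ 49^2 = 2401 ≡ 22 (mod 61)
7^5 = 7^4 · 7^1 ≡ 22 · 7 ≡ 32 (mod 61).
So B = 32. Kai then computes K = B^x mod p = 32^6 mod 61.
32^1 ≡ 32 (mod 61)
32^2 = (32^1)^2 ≡ 32^2 = 1024 ≡ 48 (mod 61)
32^4 = (32^2)^2 ≡ 48^2 = 2304 ≡ 47 (mod 61)
32^6 = 32^4 · 32^2 ≡ 47 · 48 ≡ 60 (mod 61).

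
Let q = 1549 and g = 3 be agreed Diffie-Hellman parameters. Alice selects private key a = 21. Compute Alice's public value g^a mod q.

1124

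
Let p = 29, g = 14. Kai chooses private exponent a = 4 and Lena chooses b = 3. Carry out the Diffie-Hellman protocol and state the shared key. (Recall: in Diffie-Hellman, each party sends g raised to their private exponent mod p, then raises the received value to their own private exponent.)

Kai sends A = g^a mod p = 14^4 mod 29.
14^1 ≡ 14 (mod 29)
14^2 = (14^1)^2 ≡ 14^2 = 196 ≡ 22 (mod 29)
14^4 = (14^2)^2 ≡ 22^2 = 484 ≡ 20 (mod 29)
So A = 20. Lena then computes K = A^b mod p = 20^3 mod 29.
20^1 ≡ 20 (mod 29)
20^2 = (20^1)^2 ≡ 20^2 = 400 ≡ 23 (mod 29)
20^3 = 20^2 · 20^1 ≡ 23 · 20 ≡ 25 (mod 29).

25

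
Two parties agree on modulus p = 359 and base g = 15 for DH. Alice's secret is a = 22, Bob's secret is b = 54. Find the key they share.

Alice sends A = g^a mod p = 15^22 mod 359.
15^1 ≡ 15 (mod 359)
15^2 = (15^1)^2 ≡ 15^2 = 225 ≡ 225 (mod 359)
15^4 = (15^2)^2 ≡ 225^2 = 50625 ≡ 6 (mod 359)
15^8 = (15^4)^2 ≡ 6^2 = 36 ≡ 36 (mod 359)
15^16 = (15^8)^2 ≡ 36^2 = 1296 ≡ 219 (mod 359)
15^22 = 15^16 · 15^4 · 15^2 ≡ 219 · 6 · 225 ≡ 193 (mod 359).
So A = 193. Bob then computes K = A^b mod p = 193^54 mod 359.
193^1 ≡ 193 (mod 359)
193^2 = (193^1)^2 ≡ 193^2 = 37249 ≡ 272 (mod 359)
193^4 = (193^2)^2 ≡ 272^2 = 73984 ≡ 30 (mod 359)
193^8 = (193^4)^2 ≡ 30^2 = 900 ≡ 182 (mod 359)
193^16 = (193^8)^2 ≡ 182^2 = 33124 ≡ 96 (mod 359)
193^32 = (193^16)^2 ≡ 96^2 = 9216 ≡ 241 (mod 359)
193^54 = 193^32 · 193^16 · 193^4 · 193^2 ≡ 241 · 96 · 30 · 272 ≡ 276 (mod 359).

276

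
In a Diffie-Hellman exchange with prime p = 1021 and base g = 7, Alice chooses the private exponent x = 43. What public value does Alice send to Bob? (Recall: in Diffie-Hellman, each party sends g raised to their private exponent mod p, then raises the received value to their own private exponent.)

Public value = 7^43 (mod 1021).
7^1 ≡ 7 (mod 1021)
7^2 = (7^1)^2 ≡ 7^2 = 49 ≡ 49 (mod 1021)
7^4 = (7^2)^2 ≡ 49^2 = 2401 ≡ 359 (mod 1021)
7^8 = (7^4)^2 ≡ 359^2 = 128881 ≡ 235 (mod 1021)
7^16 = (7^8)^2 ≡ 235^2 = 55225 ≡ 91 (mod 1021)
7^32 = (7^16)^2 ≡ 91^2 = 8281 ≡ 113 (mod 1021)
7^43 = 7^32 · 7^8 · 7^2 · 7^1 ≡ 113 · 235 · 49 · 7 ≡ 24 (mod 1021).

24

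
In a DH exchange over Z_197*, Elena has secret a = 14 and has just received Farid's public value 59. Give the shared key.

164

Shared key K = 59^14 mod 197.
59^1 ≡ 59 (mod 197)
59^2 = (59^1)^2 ≡ 59^2 = 3481 ≡ 132 (mod 197)
59^4 = (59^2)^2 ≡ 132^2 = 17424 ≡ 88 (mod 197)
59^8 = (59^4)^2 ≡ 88^2 = 7744 ≡ 61 (mod 197)
59^14 = 59^8 · 59^4 · 59^2 ≡ 61 · 88 · 132 ≡ 164 (mod 197).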